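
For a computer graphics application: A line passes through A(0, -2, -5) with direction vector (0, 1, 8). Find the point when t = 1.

P(t) = A + t·d
  = (0 + 0·1, -2 + 1·1, -5 + 8·1)
  = (0 + 0, -2 + 1, -5 + 8)
  = (0, -1, 3)

(0, -1, 3)


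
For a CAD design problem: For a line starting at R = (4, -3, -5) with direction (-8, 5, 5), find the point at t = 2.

P(t) = R + t·d
  = (4 + (-8)·2, -3 + 5·2, -5 + 5·2)
  = (4 - 16, -3 + 10, -5 + 10)
  = (-12, 7, 5)

(-12, 7, 5)


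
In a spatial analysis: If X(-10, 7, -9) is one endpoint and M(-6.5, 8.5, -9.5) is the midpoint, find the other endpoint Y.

Y = 2M - X
  = (2·(-6.5) - (-10), 2·8.5 - 7, 2·(-9.5) - (-9))
  = (-13 + 10, 17 - 7, -19 + 9)
  = (-3, 10, -10)

(-3, 10, -10)


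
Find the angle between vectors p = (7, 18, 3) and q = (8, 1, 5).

p·q = 7·8 + 18·1 + 3·5 = 56 + 18 + 15 = 89
|p| = √(7² + 18² + 3²) = √382 ≈ 19.54
|q| = √(8² + 1² + 5²) = √90 ≈ 9.487
cos θ = (p·q)/(|p||q|) = 89/(19.54·9.487) ≈ 0.48
θ = arccos(0.48) ≈ 61.31°

61.31°


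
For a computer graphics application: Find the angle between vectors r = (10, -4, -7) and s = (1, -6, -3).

r·s = 10·1 + (-4)·(-6) + (-7)·(-3) = 10 + 24 + 21 = 55
|r| = √(10² + (-4)² + (-7)²) = √165 ≈ 12.85
|s| = √(1² + (-6)² + (-3)²) = √46 ≈ 6.782
cos θ = (r·s)/(|r||s|) = 55/(12.85·6.782) ≈ 0.6313
θ = arccos(0.6313) ≈ 50.85°

50.85°


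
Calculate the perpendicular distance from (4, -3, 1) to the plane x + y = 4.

distance = |a·x₀ + b·y₀ + c·z₀ - d| / √(a² + b² + c²)
  = |1·4 + 1·(-3) + 0·1 - 4| / √(1² + 1² + 0²)
  = |4 - 3 + 0 - 4| / √(1 + 1 + 0)
  = |-3| / √2
  = 3 / 1.414
  ≈ 2.121

2.121


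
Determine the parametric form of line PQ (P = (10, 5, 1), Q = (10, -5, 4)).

Direction vector d = Q - P = (10 - 10, -5 - 5, 4 - 1) = (0, -10, 3)
Parametric form r = P + t·d:
x = 10, y = 5 - 10t, z = 1 + 3t

x = 10, y = 5 - 10t, z = 1 + 3t


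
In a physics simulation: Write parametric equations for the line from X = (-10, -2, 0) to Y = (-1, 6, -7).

Direction vector d = Y - X = (-1 + 10, 6 + 2, -7 + 0) = (9, 8, -7)
Parametric form r = X + t·d:
x = -10 + 9t, y = -2 + 8t, z = 0 - 7t

x = -10 + 9t, y = -2 + 8t, z = 0 - 7t


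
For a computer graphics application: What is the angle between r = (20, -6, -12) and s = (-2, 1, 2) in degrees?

r·s = 20·(-2) + (-6)·1 + (-12)·2 = -40 - 6 - 24 = -70
|r| = √(20² + (-6)² + (-12)²) = √580 ≈ 24.08
|s| = √((-2)² + 1² + 2²) = √9 ≈ 3
cos θ = (r·s)/(|r||s|) = -70/(24.08·3) ≈ -0.9689
θ = arccos(-0.9689) ≈ 165.7°

165.7°


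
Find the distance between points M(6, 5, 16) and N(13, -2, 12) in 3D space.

d = √[(x₂-x₁)² + (y₂-y₁)² + (z₂-z₁)²]
  = √[7² + (-7)² + (-4)²]
  = √[49 + 49 + 16]
  = √114
  ≈ 10.68

10.68


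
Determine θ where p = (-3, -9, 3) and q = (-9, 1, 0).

p·q = (-3)·(-9) + (-9)·1 + 3·0 = 27 - 9 + 0 = 18
|p| = √((-3)² + (-9)² + 3²) = √99 ≈ 9.95
|q| = √((-9)² + 1² + 0²) = √82 ≈ 9.055
cos θ = (p·q)/(|p||q|) = 18/(9.95·9.055) ≈ 0.1998
θ = arccos(0.1998) ≈ 78.48°

78.48°


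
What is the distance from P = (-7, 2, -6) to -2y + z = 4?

distance = |a·x₀ + b·y₀ + c·z₀ - d| / √(a² + b² + c²)
  = |0·(-7) + (-2)·2 + 1·(-6) - 4| / √(0² + (-2)² + 1²)
  = |0 - 4 - 6 - 4| / √(0 + 4 + 1)
  = |-14| / √5
  = 14 / 2.236
  ≈ 6.261

6.261


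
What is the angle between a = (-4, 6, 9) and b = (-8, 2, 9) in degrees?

a·b = (-4)·(-8) + 6·2 + 9·9 = 32 + 12 + 81 = 125
|a| = √((-4)² + 6² + 9²) = √133 ≈ 11.53
|b| = √((-8)² + 2² + 9²) = √149 ≈ 12.21
cos θ = (a·b)/(|a||b|) = 125/(11.53·12.21) ≈ 0.888
θ = arccos(0.888) ≈ 27.38°

27.38°


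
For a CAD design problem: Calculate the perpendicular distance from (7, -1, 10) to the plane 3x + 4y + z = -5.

distance = |a·x₀ + b·y₀ + c·z₀ - d| / √(a² + b² + c²)
  = |3·7 + 4·(-1) + 1·10 - (-5)| / √(3² + 4² + 1²)
  = |21 - 4 + 10 + 5| / √(9 + 16 + 1)
  = |32| / √26
  = 32 / 5.099
  ≈ 6.276

6.276


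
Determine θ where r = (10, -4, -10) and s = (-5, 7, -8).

r·s = 10·(-5) + (-4)·7 + (-10)·(-8) = -50 - 28 + 80 = 2
|r| = √(10² + (-4)² + (-10)²) = √216 ≈ 14.7
|s| = √((-5)² + 7² + (-8)²) = √138 ≈ 11.75
cos θ = (r·s)/(|r||s|) = 2/(14.7·11.75) ≈ 0.01158
θ = arccos(0.01158) ≈ 89.34°

89.34°


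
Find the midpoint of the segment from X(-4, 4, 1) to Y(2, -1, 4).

M = ((x₁+x₂)/2, (y₁+y₂)/2, (z₁+z₂)/2)
  = ((-4 + 2)/2, (4 - 1)/2, (1 + 4)/2)
  = (-2/2, 3/2, 5/2)
  = (-1, 1.5, 2.5)

(-1, 1.5, 2.5)


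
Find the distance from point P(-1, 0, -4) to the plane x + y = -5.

distance = |a·x₀ + b·y₀ + c·z₀ - d| / √(a² + b² + c²)
  = |1·(-1) + 1·0 + 0·(-4) - (-5)| / √(1² + 1² + 0²)
  = |-1 + 0 + 0 + 5| / √(1 + 1 + 0)
  = |4| / √2
  = 4 / 1.414
  ≈ 2.828

2.828


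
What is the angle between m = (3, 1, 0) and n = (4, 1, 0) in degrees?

m·n = 3·4 + 1·1 + 0·0 = 12 + 1 + 0 = 13
|m| = √(3² + 1² + 0²) = √10 ≈ 3.162
|n| = √(4² + 1² + 0²) = √17 ≈ 4.123
cos θ = (m·n)/(|m||n|) = 13/(3.162·4.123) ≈ 0.9971
θ = arccos(0.9971) ≈ 4.399°

4.399°


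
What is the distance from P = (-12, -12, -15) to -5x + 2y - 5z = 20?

distance = |a·x₀ + b·y₀ + c·z₀ - d| / √(a² + b² + c²)
  = |(-5)·(-12) + 2·(-12) + (-5)·(-15) - 20| / √((-5)² + 2² + (-5)²)
  = |60 - 24 + 75 - 20| / √(25 + 4 + 25)
  = |91| / √54
  = 91 / 7.348
  ≈ 12.38

12.38


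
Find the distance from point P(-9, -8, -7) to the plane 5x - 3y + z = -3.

distance = |a·x₀ + b·y₀ + c·z₀ - d| / √(a² + b² + c²)
  = |5·(-9) + (-3)·(-8) + 1·(-7) - (-3)| / √(5² + (-3)² + 1²)
  = |-45 + 24 - 7 + 3| / √(25 + 9 + 1)
  = |-25| / √35
  = 25 / 5.916
  ≈ 4.226

4.226


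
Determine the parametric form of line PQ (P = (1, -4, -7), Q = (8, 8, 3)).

Direction vector d = Q - P = (8 - 1, 8 + 4, 3 + 7) = (7, 12, 10)
Parametric form r = P + t·d:
x = 1 + 7t, y = -4 + 12t, z = -7 + 10t

x = 1 + 7t, y = -4 + 12t, z = -7 + 10t


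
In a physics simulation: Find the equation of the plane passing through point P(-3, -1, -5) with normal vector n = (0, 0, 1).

The plane through P with normal n = (a, b, c) satisfies n·(r - P) = 0,
i.e. ax + by + cz = a·x₀ + b·y₀ + c·z₀.
d = 0·(-3) + 0·(-1) + 1·(-5)
  = 0 + 0 - 5
  = -5
Equation: z = -5

z = -5


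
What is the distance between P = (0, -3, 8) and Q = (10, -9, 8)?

d = √[(x₂-x₁)² + (y₂-y₁)² + (z₂-z₁)²]
  = √[10² + (-6)² + 0²]
  = √[100 + 36 + 0]
  = √136
  ≈ 11.66

11.66


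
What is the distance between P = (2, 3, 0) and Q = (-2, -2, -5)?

d = √[(x₂-x₁)² + (y₂-y₁)² + (z₂-z₁)²]
  = √[(-4)² + (-5)² + (-5)²]
  = √[16 + 25 + 25]
  = √66
  ≈ 8.124

8.124


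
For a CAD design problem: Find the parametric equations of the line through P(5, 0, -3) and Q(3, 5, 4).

Direction vector d = Q - P = (3 - 5, 5 + 0, 4 + 3) = (-2, 5, 7)
Parametric form r = P + t·d:
x = 5 - 2t, y = 0 + 5t, z = -3 + 7t

x = 5 - 2t, y = 0 + 5t, z = -3 + 7t


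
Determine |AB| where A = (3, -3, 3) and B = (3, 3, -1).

d = √[(x₂-x₁)² + (y₂-y₁)² + (z₂-z₁)²]
  = √[0² + 6² + (-4)²]
  = √[0 + 36 + 16]
  = √52
  ≈ 7.211

7.211


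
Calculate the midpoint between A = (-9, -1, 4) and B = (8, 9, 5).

M = ((x₁+x₂)/2, (y₁+y₂)/2, (z₁+z₂)/2)
  = ((-9 + 8)/2, (-1 + 9)/2, (4 + 5)/2)
  = (-1/2, 8/2, 9/2)
  = (-0.5, 4, 4.5)

(-0.5, 4, 4.5)


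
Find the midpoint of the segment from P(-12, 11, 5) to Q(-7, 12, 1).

M = ((x₁+x₂)/2, (y₁+y₂)/2, (z₁+z₂)/2)
  = ((-12 - 7)/2, (11 + 12)/2, (5 + 1)/2)
  = (-19/2, 23/2, 6/2)
  = (-9.5, 11.5, 3)

(-9.5, 11.5, 3)


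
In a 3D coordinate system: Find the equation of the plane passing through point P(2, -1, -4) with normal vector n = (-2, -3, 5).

The plane through P with normal n = (a, b, c) satisfies n·(r - P) = 0,
i.e. ax + by + cz = a·x₀ + b·y₀ + c·z₀.
d = (-2)·2 + (-3)·(-1) + 5·(-4)
  = -4 + 3 - 20
  = -21
Equation: -2x - 3y + 5z = -21

-2x - 3y + 5z = -21


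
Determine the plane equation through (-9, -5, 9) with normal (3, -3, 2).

The plane through P with normal n = (a, b, c) satisfies n·(r - P) = 0,
i.e. ax + by + cz = a·x₀ + b·y₀ + c·z₀.
d = 3·(-9) + (-3)·(-5) + 2·9
  = -27 + 15 + 18
  = 6
Equation: 3x - 3y + 2z = 6

3x - 3y + 2z = 6


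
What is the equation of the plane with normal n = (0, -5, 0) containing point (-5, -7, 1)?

The plane through P with normal n = (a, b, c) satisfies n·(r - P) = 0,
i.e. ax + by + cz = a·x₀ + b·y₀ + c·z₀.
d = 0·(-5) + (-5)·(-7) + 0·1
  = 0 + 35 + 0
  = 35
Equation: -5y = 35

-5y = 35


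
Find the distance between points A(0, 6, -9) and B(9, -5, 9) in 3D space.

d = √[(x₂-x₁)² + (y₂-y₁)² + (z₂-z₁)²]
  = √[9² + (-11)² + 18²]
  = √[81 + 121 + 324]
  = √526
  ≈ 22.93

22.93


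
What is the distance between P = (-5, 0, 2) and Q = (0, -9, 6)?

d = √[(x₂-x₁)² + (y₂-y₁)² + (z₂-z₁)²]
  = √[5² + (-9)² + 4²]
  = √[25 + 81 + 16]
  = √122
  ≈ 11.05

11.05


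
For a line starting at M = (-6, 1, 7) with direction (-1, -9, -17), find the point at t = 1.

P(t) = M + t·d
  = (-6 + (-1)·1, 1 + (-9)·1, 7 + (-17)·1)
  = (-6 - 1, 1 - 9, 7 - 17)
  = (-7, -8, -10)

(-7, -8, -10)


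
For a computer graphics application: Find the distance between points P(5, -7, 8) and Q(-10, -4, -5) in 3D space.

d = √[(x₂-x₁)² + (y₂-y₁)² + (z₂-z₁)²]
  = √[(-15)² + 3² + (-13)²]
  = √[225 + 9 + 169]
  = √403
  ≈ 20.07

20.07


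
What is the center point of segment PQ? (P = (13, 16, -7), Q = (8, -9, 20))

M = ((x₁+x₂)/2, (y₁+y₂)/2, (z₁+z₂)/2)
  = ((13 + 8)/2, (16 - 9)/2, (-7 + 20)/2)
  = (21/2, 7/2, 13/2)
  = (10.5, 3.5, 6.5)

(10.5, 3.5, 6.5)


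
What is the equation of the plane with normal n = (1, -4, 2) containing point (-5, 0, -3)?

The plane through P with normal n = (a, b, c) satisfies n·(r - P) = 0,
i.e. ax + by + cz = a·x₀ + b·y₀ + c·z₀.
d = 1·(-5) + (-4)·0 + 2·(-3)
  = -5 + 0 - 6
  = -11
Equation: x - 4y + 2z = -11

x - 4y + 2z = -11


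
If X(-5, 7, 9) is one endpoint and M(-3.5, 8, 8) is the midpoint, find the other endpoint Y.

Y = 2M - X
  = (2·(-3.5) - (-5), 2·8 - 7, 2·8 - 9)
  = (-7 + 5, 16 - 7, 16 - 9)
  = (-2, 9, 7)

(-2, 9, 7)


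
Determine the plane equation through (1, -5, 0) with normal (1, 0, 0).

The plane through P with normal n = (a, b, c) satisfies n·(r - P) = 0,
i.e. ax + by + cz = a·x₀ + b·y₀ + c·z₀.
d = 1·1 + 0·(-5) + 0·0
  = 1 + 0 + 0
  = 1
Equation: x = 1

x = 1


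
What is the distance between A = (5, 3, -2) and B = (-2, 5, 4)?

d = √[(x₂-x₁)² + (y₂-y₁)² + (z₂-z₁)²]
  = √[(-7)² + 2² + 6²]
  = √[49 + 4 + 36]
  = √89
  ≈ 9.434

9.434


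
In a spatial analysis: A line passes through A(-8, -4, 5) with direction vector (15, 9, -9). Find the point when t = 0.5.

P(t) = A + t·d
  = (-8 + 15·0.5, -4 + 9·0.5, 5 + (-9)·0.5)
  = (-8 + 7.5, -4 + 4.5, 5 - 4.5)
  = (-0.5, 0.5, 0.5)

(-0.5, 0.5, 0.5)


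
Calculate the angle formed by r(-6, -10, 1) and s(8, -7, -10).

r·s = (-6)·8 + (-10)·(-7) + 1·(-10) = -48 + 70 - 10 = 12
|r| = √((-6)² + (-10)² + 1²) = √137 ≈ 11.7
|s| = √(8² + (-7)² + (-10)²) = √213 ≈ 14.59
cos θ = (r·s)/(|r||s|) = 12/(11.7·14.59) ≈ 0.07025
θ = arccos(0.07025) ≈ 85.97°

85.97°


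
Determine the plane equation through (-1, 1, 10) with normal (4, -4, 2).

The plane through P with normal n = (a, b, c) satisfies n·(r - P) = 0,
i.e. ax + by + cz = a·x₀ + b·y₀ + c·z₀.
d = 4·(-1) + (-4)·1 + 2·10
  = -4 - 4 + 20
  = 12
Equation: 4x - 4y + 2z = 12

4x - 4y + 2z = 12


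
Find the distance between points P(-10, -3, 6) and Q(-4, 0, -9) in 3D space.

d = √[(x₂-x₁)² + (y₂-y₁)² + (z₂-z₁)²]
  = √[6² + 3² + (-15)²]
  = √[36 + 9 + 225]
  = √270
  ≈ 16.43

16.43


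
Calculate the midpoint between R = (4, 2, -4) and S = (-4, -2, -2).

M = ((x₁+x₂)/2, (y₁+y₂)/2, (z₁+z₂)/2)
  = ((4 - 4)/2, (2 - 2)/2, (-4 - 2)/2)
  = (0/2, 0/2, -6/2)
  = (0, 0, -3)

(0, 0, -3)


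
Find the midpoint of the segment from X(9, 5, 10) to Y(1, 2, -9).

M = ((x₁+x₂)/2, (y₁+y₂)/2, (z₁+z₂)/2)
  = ((9 + 1)/2, (5 + 2)/2, (10 - 9)/2)
  = (10/2, 7/2, 1/2)
  = (5, 3.5, 0.5)

(5, 3.5, 0.5)


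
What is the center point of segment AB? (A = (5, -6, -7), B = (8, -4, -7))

M = ((x₁+x₂)/2, (y₁+y₂)/2, (z₁+z₂)/2)
  = ((5 + 8)/2, (-6 - 4)/2, (-7 - 7)/2)
  = (13/2, -10/2, -14/2)
  = (6.5, -5, -7)

(6.5, -5, -7)


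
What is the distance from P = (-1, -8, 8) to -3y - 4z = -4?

distance = |a·x₀ + b·y₀ + c·z₀ - d| / √(a² + b² + c²)
  = |0·(-1) + (-3)·(-8) + (-4)·8 - (-4)| / √(0² + (-3)² + (-4)²)
  = |0 + 24 - 32 + 4| / √(0 + 9 + 16)
  = |-4| / √25
  = 4 / 5
  ≈ 0.8

0.8


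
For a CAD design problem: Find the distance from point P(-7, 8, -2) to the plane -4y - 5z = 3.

distance = |a·x₀ + b·y₀ + c·z₀ - d| / √(a² + b² + c²)
  = |0·(-7) + (-4)·8 + (-5)·(-2) - 3| / √(0² + (-4)² + (-5)²)
  = |0 - 32 + 10 - 3| / √(0 + 16 + 25)
  = |-25| / √41
  = 25 / 6.403
  ≈ 3.904

3.904


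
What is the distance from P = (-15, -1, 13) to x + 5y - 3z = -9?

distance = |a·x₀ + b·y₀ + c·z₀ - d| / √(a² + b² + c²)
  = |1·(-15) + 5·(-1) + (-3)·13 - (-9)| / √(1² + 5² + (-3)²)
  = |-15 - 5 - 39 + 9| / √(1 + 25 + 9)
  = |-50| / √35
  = 50 / 5.916
  ≈ 8.452

8.452


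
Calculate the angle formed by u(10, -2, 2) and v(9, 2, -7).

u·v = 10·9 + (-2)·2 + 2·(-7) = 90 - 4 - 14 = 72
|u| = √(10² + (-2)² + 2²) = √108 ≈ 10.39
|v| = √(9² + 2² + (-7)²) = √134 ≈ 11.58
cos θ = (u·v)/(|u||v|) = 72/(10.39·11.58) ≈ 0.5985
θ = arccos(0.5985) ≈ 53.24°

53.24°


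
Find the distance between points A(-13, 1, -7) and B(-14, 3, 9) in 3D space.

d = √[(x₂-x₁)² + (y₂-y₁)² + (z₂-z₁)²]
  = √[(-1)² + 2² + 16²]
  = √[1 + 4 + 256]
  = √261
  ≈ 16.16

16.16


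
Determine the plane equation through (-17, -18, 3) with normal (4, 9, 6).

The plane through P with normal n = (a, b, c) satisfies n·(r - P) = 0,
i.e. ax + by + cz = a·x₀ + b·y₀ + c·z₀.
d = 4·(-17) + 9·(-18) + 6·3
  = -68 - 162 + 18
  = -212
Equation: 4x + 9y + 6z = -212

4x + 9y + 6z = -212


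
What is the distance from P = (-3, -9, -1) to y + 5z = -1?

distance = |a·x₀ + b·y₀ + c·z₀ - d| / √(a² + b² + c²)
  = |0·(-3) + 1·(-9) + 5·(-1) - (-1)| / √(0² + 1² + 5²)
  = |0 - 9 - 5 + 1| / √(0 + 1 + 25)
  = |-13| / √26
  = 13 / 5.099
  ≈ 2.55

2.55


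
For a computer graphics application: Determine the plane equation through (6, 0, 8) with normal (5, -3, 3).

The plane through P with normal n = (a, b, c) satisfies n·(r - P) = 0,
i.e. ax + by + cz = a·x₀ + b·y₀ + c·z₀.
d = 5·6 + (-3)·0 + 3·8
  = 30 + 0 + 24
  = 54
Equation: 5x - 3y + 3z = 54

5x - 3y + 3z = 54


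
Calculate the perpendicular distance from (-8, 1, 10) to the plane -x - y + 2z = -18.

distance = |a·x₀ + b·y₀ + c·z₀ - d| / √(a² + b² + c²)
  = |(-1)·(-8) + (-1)·1 + 2·10 - (-18)| / √((-1)² + (-1)² + 2²)
  = |8 - 1 + 20 + 18| / √(1 + 1 + 4)
  = |45| / √6
  = 45 / 2.449
  ≈ 18.37

18.37


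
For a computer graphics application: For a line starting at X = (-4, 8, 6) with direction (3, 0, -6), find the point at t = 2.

P(t) = X + t·d
  = (-4 + 3·2, 8 + 0·2, 6 + (-6)·2)
  = (-4 + 6, 8 + 0, 6 - 12)
  = (2, 8, -6)

(2, 8, -6)


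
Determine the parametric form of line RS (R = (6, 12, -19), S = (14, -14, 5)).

Direction vector d = S - R = (14 - 6, -14 - 12, 5 + 19) = (8, -26, 24)
Parametric form r = R + t·d:
x = 6 + 8t, y = 12 - 26t, z = -19 + 24t

x = 6 + 8t, y = 12 - 26t, z = -19 + 24t


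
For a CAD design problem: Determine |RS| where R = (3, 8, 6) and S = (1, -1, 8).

d = √[(x₂-x₁)² + (y₂-y₁)² + (z₂-z₁)²]
  = √[(-2)² + (-9)² + 2²]
  = √[4 + 81 + 4]
  = √89
  ≈ 9.434

9.434


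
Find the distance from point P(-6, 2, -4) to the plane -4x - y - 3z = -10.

distance = |a·x₀ + b·y₀ + c·z₀ - d| / √(a² + b² + c²)
  = |(-4)·(-6) + (-1)·2 + (-3)·(-4) - (-10)| / √((-4)² + (-1)² + (-3)²)
  = |24 - 2 + 12 + 10| / √(16 + 1 + 9)
  = |44| / √26
  = 44 / 5.099
  ≈ 8.629

8.629


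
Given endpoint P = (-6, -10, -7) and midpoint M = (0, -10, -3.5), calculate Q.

Q = 2M - P
  = (2·0 - (-6), 2·(-10) - (-10), 2·(-3.5) - (-7))
  = (0 + 6, -20 + 10, -7 + 7)
  = (6, -10, 0)

(6, -10, 0)


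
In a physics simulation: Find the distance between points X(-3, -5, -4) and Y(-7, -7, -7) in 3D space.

d = √[(x₂-x₁)² + (y₂-y₁)² + (z₂-z₁)²]
  = √[(-4)² + (-2)² + (-3)²]
  = √[16 + 4 + 9]
  = √29
  ≈ 5.385

5.385


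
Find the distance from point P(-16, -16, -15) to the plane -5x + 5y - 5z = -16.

distance = |a·x₀ + b·y₀ + c·z₀ - d| / √(a² + b² + c²)
  = |(-5)·(-16) + 5·(-16) + (-5)·(-15) - (-16)| / √((-5)² + 5² + (-5)²)
  = |80 - 80 + 75 + 16| / √(25 + 25 + 25)
  = |91| / √75
  = 91 / 8.66
  ≈ 10.51

10.51


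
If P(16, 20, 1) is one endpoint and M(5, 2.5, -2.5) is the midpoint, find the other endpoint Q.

Q = 2M - P
  = (2·5 - 16, 2·2.5 - 20, 2·(-2.5) - 1)
  = (10 - 16, 5 - 20, -5 - 1)
  = (-6, -15, -6)

(-6, -15, -6)


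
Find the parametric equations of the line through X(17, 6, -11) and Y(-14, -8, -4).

Direction vector d = Y - X = (-14 - 17, -8 - 6, -4 + 11) = (-31, -14, 7)
Parametric form r = X + t·d:
x = 17 - 31t, y = 6 - 14t, z = -11 + 7t

x = 17 - 31t, y = 6 - 14t, z = -11 + 7t


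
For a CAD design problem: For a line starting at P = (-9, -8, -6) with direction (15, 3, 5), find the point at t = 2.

P(t) = P + t·d
  = (-9 + 15·2, -8 + 3·2, -6 + 5·2)
  = (-9 + 30, -8 + 6, -6 + 10)
  = (21, -2, 4)

(21, -2, 4)


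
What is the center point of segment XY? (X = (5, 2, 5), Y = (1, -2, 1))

M = ((x₁+x₂)/2, (y₁+y₂)/2, (z₁+z₂)/2)
  = ((5 + 1)/2, (2 - 2)/2, (5 + 1)/2)
  = (6/2, 0/2, 6/2)
  = (3, 0, 3)

(3, 0, 3)


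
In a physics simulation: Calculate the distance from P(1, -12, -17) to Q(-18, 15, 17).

d = √[(x₂-x₁)² + (y₂-y₁)² + (z₂-z₁)²]
  = √[(-19)² + 27² + 34²]
  = √[361 + 729 + 1156]
  = √2246
  ≈ 47.39

47.39


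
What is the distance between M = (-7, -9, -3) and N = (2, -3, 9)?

d = √[(x₂-x₁)² + (y₂-y₁)² + (z₂-z₁)²]
  = √[9² + 6² + 12²]
  = √[81 + 36 + 144]
  = √261
  ≈ 16.16

16.16


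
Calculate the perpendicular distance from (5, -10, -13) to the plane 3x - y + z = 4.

distance = |a·x₀ + b·y₀ + c·z₀ - d| / √(a² + b² + c²)
  = |3·5 + (-1)·(-10) + 1·(-13) - 4| / √(3² + (-1)² + 1²)
  = |15 + 10 - 13 - 4| / √(9 + 1 + 1)
  = |8| / √11
  = 8 / 3.317
  ≈ 2.412

2.412


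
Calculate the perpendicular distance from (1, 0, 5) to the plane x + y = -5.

distance = |a·x₀ + b·y₀ + c·z₀ - d| / √(a² + b² + c²)
  = |1·1 + 1·0 + 0·5 - (-5)| / √(1² + 1² + 0²)
  = |1 + 0 + 0 + 5| / √(1 + 1 + 0)
  = |6| / √2
  = 6 / 1.414
  ≈ 4.243

4.243


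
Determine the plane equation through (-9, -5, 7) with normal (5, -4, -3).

The plane through P with normal n = (a, b, c) satisfies n·(r - P) = 0,
i.e. ax + by + cz = a·x₀ + b·y₀ + c·z₀.
d = 5·(-9) + (-4)·(-5) + (-3)·7
  = -45 + 20 - 21
  = -46
Equation: 5x - 4y - 3z = -46

5x - 4y - 3z = -46


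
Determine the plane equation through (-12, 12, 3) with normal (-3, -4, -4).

The plane through P with normal n = (a, b, c) satisfies n·(r - P) = 0,
i.e. ax + by + cz = a·x₀ + b·y₀ + c·z₀.
d = (-3)·(-12) + (-4)·12 + (-4)·3
  = 36 - 48 - 12
  = -24
Equation: -3x - 4y - 4z = -24

-3x - 4y - 4z = -24


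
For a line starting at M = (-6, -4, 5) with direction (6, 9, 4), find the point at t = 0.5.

P(t) = M + t·d
  = (-6 + 6·0.5, -4 + 9·0.5, 5 + 4·0.5)
  = (-6 + 3, -4 + 4.5, 5 + 2)
  = (-3, 0.5, 7)

(-3, 0.5, 7)


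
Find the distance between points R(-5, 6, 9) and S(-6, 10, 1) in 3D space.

d = √[(x₂-x₁)² + (y₂-y₁)² + (z₂-z₁)²]
  = √[(-1)² + 4² + (-8)²]
  = √[1 + 16 + 64]
  = √81
  ≈ 9

9


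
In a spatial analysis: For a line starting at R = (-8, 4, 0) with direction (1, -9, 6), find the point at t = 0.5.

P(t) = R + t·d
  = (-8 + 1·0.5, 4 + (-9)·0.5, 0 + 6·0.5)
  = (-8 + 0.5, 4 - 4.5, 0 + 3)
  = (-7.5, -0.5, 3)

(-7.5, -0.5, 3)


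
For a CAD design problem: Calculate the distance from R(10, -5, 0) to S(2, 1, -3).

d = √[(x₂-x₁)² + (y₂-y₁)² + (z₂-z₁)²]
  = √[(-8)² + 6² + (-3)²]
  = √[64 + 36 + 9]
  = √109
  ≈ 10.44

10.44


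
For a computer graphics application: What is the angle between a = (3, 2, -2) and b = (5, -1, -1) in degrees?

a·b = 3·5 + 2·(-1) + (-2)·(-1) = 15 - 2 + 2 = 15
|a| = √(3² + 2² + (-2)²) = √17 ≈ 4.123
|b| = √(5² + (-1)² + (-1)²) = √27 ≈ 5.196
cos θ = (a·b)/(|a||b|) = 15/(4.123·5.196) ≈ 0.7001
θ = arccos(0.7001) ≈ 45.56°

45.56°


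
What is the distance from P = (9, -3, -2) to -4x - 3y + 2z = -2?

distance = |a·x₀ + b·y₀ + c·z₀ - d| / √(a² + b² + c²)
  = |(-4)·9 + (-3)·(-3) + 2·(-2) - (-2)| / √((-4)² + (-3)² + 2²)
  = |-36 + 9 - 4 + 2| / √(16 + 9 + 4)
  = |-29| / √29
  = 29 / 5.385
  ≈ 5.385

5.385


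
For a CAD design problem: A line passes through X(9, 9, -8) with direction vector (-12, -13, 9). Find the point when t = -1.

P(t) = X + t·d
  = (9 + (-12)·(-1), 9 + (-13)·(-1), -8 + 9·(-1))
  = (9 + 12, 9 + 13, -8 - 9)
  = (21, 22, -17)

(21, 22, -17)


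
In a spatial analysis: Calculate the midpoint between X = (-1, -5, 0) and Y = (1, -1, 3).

M = ((x₁+x₂)/2, (y₁+y₂)/2, (z₁+z₂)/2)
  = ((-1 + 1)/2, (-5 - 1)/2, (0 + 3)/2)
  = (0/2, -6/2, 3/2)
  = (0, -3, 1.5)

(0, -3, 1.5)


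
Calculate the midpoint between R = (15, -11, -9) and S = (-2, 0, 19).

M = ((x₁+x₂)/2, (y₁+y₂)/2, (z₁+z₂)/2)
  = ((15 - 2)/2, (-11 + 0)/2, (-9 + 19)/2)
  = (13/2, -11/2, 10/2)
  = (6.5, -5.5, 5)

(6.5, -5.5, 5)


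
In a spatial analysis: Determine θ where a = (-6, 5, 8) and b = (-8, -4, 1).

a·b = (-6)·(-8) + 5·(-4) + 8·1 = 48 - 20 + 8 = 36
|a| = √((-6)² + 5² + 8²) = √125 ≈ 11.18
|b| = √((-8)² + (-4)² + 1²) = √81 ≈ 9
cos θ = (a·b)/(|a||b|) = 36/(11.18·9) ≈ 0.3578
θ = arccos(0.3578) ≈ 69.04°

69.04°


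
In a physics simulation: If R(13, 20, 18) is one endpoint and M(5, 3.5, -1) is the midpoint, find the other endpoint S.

S = 2M - R
  = (2·5 - 13, 2·3.5 - 20, 2·(-1) - 18)
  = (10 - 13, 7 - 20, -2 - 18)
  = (-3, -13, -20)

(-3, -13, -20)


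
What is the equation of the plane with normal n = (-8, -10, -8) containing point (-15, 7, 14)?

The plane through P with normal n = (a, b, c) satisfies n·(r - P) = 0,
i.e. ax + by + cz = a·x₀ + b·y₀ + c·z₀.
d = (-8)·(-15) + (-10)·7 + (-8)·14
  = 120 - 70 - 112
  = -62
Equation: -8x - 10y - 8z = -62

-8x - 10y - 8z = -62


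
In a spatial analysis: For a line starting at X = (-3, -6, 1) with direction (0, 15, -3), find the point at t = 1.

P(t) = X + t·d
  = (-3 + 0·1, -6 + 15·1, 1 + (-3)·1)
  = (-3 + 0, -6 + 15, 1 - 3)
  = (-3, 9, -2)

(-3, 9, -2)


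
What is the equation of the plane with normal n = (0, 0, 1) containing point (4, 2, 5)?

The plane through P with normal n = (a, b, c) satisfies n·(r - P) = 0,
i.e. ax + by + cz = a·x₀ + b·y₀ + c·z₀.
d = 0·4 + 0·2 + 1·5
  = 0 + 0 + 5
  = 5
Equation: z = 5

z = 5


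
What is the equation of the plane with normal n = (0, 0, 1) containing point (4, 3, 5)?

The plane through P with normal n = (a, b, c) satisfies n·(r - P) = 0,
i.e. ax + by + cz = a·x₀ + b·y₀ + c·z₀.
d = 0·4 + 0·3 + 1·5
  = 0 + 0 + 5
  = 5
Equation: z = 5

z = 5


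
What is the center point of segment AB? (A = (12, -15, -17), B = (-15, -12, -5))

M = ((x₁+x₂)/2, (y₁+y₂)/2, (z₁+z₂)/2)
  = ((12 - 15)/2, (-15 - 12)/2, (-17 - 5)/2)
  = (-3/2, -27/2, -22/2)
  = (-1.5, -13.5, -11)

(-1.5, -13.5, -11)


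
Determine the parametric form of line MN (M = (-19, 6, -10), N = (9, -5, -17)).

Direction vector d = N - M = (9 + 19, -5 - 6, -17 + 10) = (28, -11, -7)
Parametric form r = M + t·d:
x = -19 + 28t, y = 6 - 11t, z = -10 - 7t

x = -19 + 28t, y = 6 - 11t, z = -10 - 7t


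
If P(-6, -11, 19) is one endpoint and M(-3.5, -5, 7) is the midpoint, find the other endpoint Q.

Q = 2M - P
  = (2·(-3.5) - (-6), 2·(-5) - (-11), 2·7 - 19)
  = (-7 + 6, -10 + 11, 14 - 19)
  = (-1, 1, -5)

(-1, 1, -5)


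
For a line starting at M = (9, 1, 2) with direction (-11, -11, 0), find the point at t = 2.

P(t) = M + t·d
  = (9 + (-11)·2, 1 + (-11)·2, 2 + 0·2)
  = (9 - 22, 1 - 22, 2 + 0)
  = (-13, -21, 2)

(-13, -21, 2)


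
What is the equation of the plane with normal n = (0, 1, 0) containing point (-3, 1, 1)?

The plane through P with normal n = (a, b, c) satisfies n·(r - P) = 0,
i.e. ax + by + cz = a·x₀ + b·y₀ + c·z₀.
d = 0·(-3) + 1·1 + 0·1
  = 0 + 1 + 0
  = 1
Equation: y = 1

y = 1


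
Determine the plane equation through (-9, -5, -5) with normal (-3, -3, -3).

The plane through P with normal n = (a, b, c) satisfies n·(r - P) = 0,
i.e. ax + by + cz = a·x₀ + b·y₀ + c·z₀.
d = (-3)·(-9) + (-3)·(-5) + (-3)·(-5)
  = 27 + 15 + 15
  = 57
Equation: -3x - 3y - 3z = 57

-3x - 3y - 3z = 57


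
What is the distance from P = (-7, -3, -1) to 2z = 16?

distance = |a·x₀ + b·y₀ + c·z₀ - d| / √(a² + b² + c²)
  = |0·(-7) + 0·(-3) + 2·(-1) - 16| / √(0² + 0² + 2²)
  = |0 + 0 - 2 - 16| / √(0 + 0 + 4)
  = |-18| / √4
  = 18 / 2
  ≈ 9

9


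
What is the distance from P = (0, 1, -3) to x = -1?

distance = |a·x₀ + b·y₀ + c·z₀ - d| / √(a² + b² + c²)
  = |1·0 + 0·1 + 0·(-3) - (-1)| / √(1² + 0² + 0²)
  = |0 + 0 + 0 + 1| / √(1 + 0 + 0)
  = |1| / √1
  = 1 / 1
  ≈ 1

1


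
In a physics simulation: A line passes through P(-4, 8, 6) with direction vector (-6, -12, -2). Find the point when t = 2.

P(t) = P + t·d
  = (-4 + (-6)·2, 8 + (-12)·2, 6 + (-2)·2)
  = (-4 - 12, 8 - 24, 6 - 4)
  = (-16, -16, 2)

(-16, -16, 2)


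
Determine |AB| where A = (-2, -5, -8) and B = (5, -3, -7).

d = √[(x₂-x₁)² + (y₂-y₁)² + (z₂-z₁)²]
  = √[7² + 2² + 1²]
  = √[49 + 4 + 1]
  = √54
  ≈ 7.348

7.348


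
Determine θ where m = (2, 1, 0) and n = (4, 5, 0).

m·n = 2·4 + 1·5 + 0·0 = 8 + 5 + 0 = 13
|m| = √(2² + 1² + 0²) = √5 ≈ 2.236
|n| = √(4² + 5² + 0²) = √41 ≈ 6.403
cos θ = (m·n)/(|m||n|) = 13/(2.236·6.403) ≈ 0.908
θ = arccos(0.908) ≈ 24.78°

24.78°


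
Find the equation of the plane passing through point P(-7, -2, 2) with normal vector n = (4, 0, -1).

The plane through P with normal n = (a, b, c) satisfies n·(r - P) = 0,
i.e. ax + by + cz = a·x₀ + b·y₀ + c·z₀.
d = 4·(-7) + 0·(-2) + (-1)·2
  = -28 + 0 - 2
  = -30
Equation: 4x - z = -30

4x - z = -30


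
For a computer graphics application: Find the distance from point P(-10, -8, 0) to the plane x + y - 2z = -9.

distance = |a·x₀ + b·y₀ + c·z₀ - d| / √(a² + b² + c²)
  = |1·(-10) + 1·(-8) + (-2)·0 - (-9)| / √(1² + 1² + (-2)²)
  = |-10 - 8 + 0 + 9| / √(1 + 1 + 4)
  = |-9| / √6
  = 9 / 2.449
  ≈ 3.674

3.674


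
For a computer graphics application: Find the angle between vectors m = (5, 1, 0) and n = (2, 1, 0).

m·n = 5·2 + 1·1 + 0·0 = 10 + 1 + 0 = 11
|m| = √(5² + 1² + 0²) = √26 ≈ 5.099
|n| = √(2² + 1² + 0²) = √5 ≈ 2.236
cos θ = (m·n)/(|m||n|) = 11/(5.099·2.236) ≈ 0.9648
θ = arccos(0.9648) ≈ 15.26°

15.26°


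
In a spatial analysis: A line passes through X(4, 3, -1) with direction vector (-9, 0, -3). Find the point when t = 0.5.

P(t) = X + t·d
  = (4 + (-9)·0.5, 3 + 0·0.5, -1 + (-3)·0.5)
  = (4 - 4.5, 3 + 0, -1 - 1.5)
  = (-0.5, 3, -2.5)

(-0.5, 3, -2.5)


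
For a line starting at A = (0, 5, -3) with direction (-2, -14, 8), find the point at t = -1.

P(t) = A + t·d
  = (0 + (-2)·(-1), 5 + (-14)·(-1), -3 + 8·(-1))
  = (0 + 2, 5 + 14, -3 - 8)
  = (2, 19, -11)

(2, 19, -11)


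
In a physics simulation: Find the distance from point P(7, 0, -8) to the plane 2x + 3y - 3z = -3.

distance = |a·x₀ + b·y₀ + c·z₀ - d| / √(a² + b² + c²)
  = |2·7 + 3·0 + (-3)·(-8) - (-3)| / √(2² + 3² + (-3)²)
  = |14 + 0 + 24 + 3| / √(4 + 9 + 9)
  = |41| / √22
  = 41 / 4.69
  ≈ 8.741

8.741


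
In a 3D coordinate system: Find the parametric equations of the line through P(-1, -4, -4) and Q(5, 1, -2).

Direction vector d = Q - P = (5 + 1, 1 + 4, -2 + 4) = (6, 5, 2)
Parametric form r = P + t·d:
x = -1 + 6t, y = -4 + 5t, z = -4 + 2t

x = -1 + 6t, y = -4 + 5t, z = -4 + 2t


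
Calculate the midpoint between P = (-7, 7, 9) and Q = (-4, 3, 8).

M = ((x₁+x₂)/2, (y₁+y₂)/2, (z₁+z₂)/2)
  = ((-7 - 4)/2, (7 + 3)/2, (9 + 8)/2)
  = (-11/2, 10/2, 17/2)
  = (-5.5, 5, 8.5)

(-5.5, 5, 8.5)


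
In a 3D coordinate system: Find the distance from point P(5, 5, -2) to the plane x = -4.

distance = |a·x₀ + b·y₀ + c·z₀ - d| / √(a² + b² + c²)
  = |1·5 + 0·5 + 0·(-2) - (-4)| / √(1² + 0² + 0²)
  = |5 + 0 + 0 + 4| / √(1 + 0 + 0)
  = |9| / √1
  = 9 / 1
  ≈ 9

9


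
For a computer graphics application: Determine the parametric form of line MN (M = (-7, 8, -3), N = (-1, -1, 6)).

Direction vector d = N - M = (-1 + 7, -1 - 8, 6 + 3) = (6, -9, 9)
Parametric form r = M + t·d:
x = -7 + 6t, y = 8 - 9t, z = -3 + 9t

x = -7 + 6t, y = 8 - 9t, z = -3 + 9t


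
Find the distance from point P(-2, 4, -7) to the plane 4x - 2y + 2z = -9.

distance = |a·x₀ + b·y₀ + c·z₀ - d| / √(a² + b² + c²)
  = |4·(-2) + (-2)·4 + 2·(-7) - (-9)| / √(4² + (-2)² + 2²)
  = |-8 - 8 - 14 + 9| / √(16 + 4 + 4)
  = |-21| / √24
  = 21 / 4.899
  ≈ 4.287

4.287


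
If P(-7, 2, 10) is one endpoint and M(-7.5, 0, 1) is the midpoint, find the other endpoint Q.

Q = 2M - P
  = (2·(-7.5) - (-7), 2·0 - 2, 2·1 - 10)
  = (-15 + 7, 0 - 2, 2 - 10)
  = (-8, -2, -8)

(-8, -2, -8)


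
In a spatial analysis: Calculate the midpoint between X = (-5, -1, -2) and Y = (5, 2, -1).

M = ((x₁+x₂)/2, (y₁+y₂)/2, (z₁+z₂)/2)
  = ((-5 + 5)/2, (-1 + 2)/2, (-2 - 1)/2)
  = (0/2, 1/2, -3/2)
  = (0, 0.5, -1.5)

(0, 0.5, -1.5)


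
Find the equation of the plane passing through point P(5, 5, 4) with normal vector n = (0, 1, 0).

The plane through P with normal n = (a, b, c) satisfies n·(r - P) = 0,
i.e. ax + by + cz = a·x₀ + b·y₀ + c·z₀.
d = 0·5 + 1·5 + 0·4
  = 0 + 5 + 0
  = 5
Equation: y = 5

y = 5


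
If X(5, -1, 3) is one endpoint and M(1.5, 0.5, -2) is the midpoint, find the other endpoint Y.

Y = 2M - X
  = (2·1.5 - 5, 2·0.5 - (-1), 2·(-2) - 3)
  = (3 - 5, 1 + 1, -4 - 3)
  = (-2, 2, -7)

(-2, 2, -7)


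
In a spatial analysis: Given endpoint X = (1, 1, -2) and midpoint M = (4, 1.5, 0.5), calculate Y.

Y = 2M - X
  = (2·4 - 1, 2·1.5 - 1, 2·0.5 - (-2))
  = (8 - 1, 3 - 1, 1 + 2)
  = (7, 2, 3)

(7, 2, 3)


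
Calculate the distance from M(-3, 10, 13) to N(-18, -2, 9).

d = √[(x₂-x₁)² + (y₂-y₁)² + (z₂-z₁)²]
  = √[(-15)² + (-12)² + (-4)²]
  = √[225 + 144 + 16]
  = √385
  ≈ 19.62

19.62


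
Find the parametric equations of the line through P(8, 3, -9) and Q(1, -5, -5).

Direction vector d = Q - P = (1 - 8, -5 - 3, -5 + 9) = (-7, -8, 4)
Parametric form r = P + t·d:
x = 8 - 7t, y = 3 - 8t, z = -9 + 4t

x = 8 - 7t, y = 3 - 8t, z = -9 + 4t


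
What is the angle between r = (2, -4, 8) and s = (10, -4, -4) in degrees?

r·s = 2·10 + (-4)·(-4) + 8·(-4) = 20 + 16 - 32 = 4
|r| = √(2² + (-4)² + 8²) = √84 ≈ 9.165
|s| = √(10² + (-4)² + (-4)²) = √132 ≈ 11.49
cos θ = (r·s)/(|r||s|) = 4/(9.165·11.49) ≈ 0.03799
θ = arccos(0.03799) ≈ 87.82°

87.82°


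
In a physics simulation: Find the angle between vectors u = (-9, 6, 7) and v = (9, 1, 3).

u·v = (-9)·9 + 6·1 + 7·3 = -81 + 6 + 21 = -54
|u| = √((-9)² + 6² + 7²) = √166 ≈ 12.88
|v| = √(9² + 1² + 3²) = √91 ≈ 9.539
cos θ = (u·v)/(|u||v|) = -54/(12.88·9.539) ≈ -0.4394
θ = arccos(-0.4394) ≈ 116.1°

116.1°


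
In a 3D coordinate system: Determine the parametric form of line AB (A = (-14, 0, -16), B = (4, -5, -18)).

Direction vector d = B - A = (4 + 14, -5 + 0, -18 + 16) = (18, -5, -2)
Parametric form r = A + t·d:
x = -14 + 18t, y = 0 - 5t, z = -16 - 2t

x = -14 + 18t, y = 0 - 5t, z = -16 - 2t


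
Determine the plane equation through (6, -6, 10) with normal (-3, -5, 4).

The plane through P with normal n = (a, b, c) satisfies n·(r - P) = 0,
i.e. ax + by + cz = a·x₀ + b·y₀ + c·z₀.
d = (-3)·6 + (-5)·(-6) + 4·10
  = -18 + 30 + 40
  = 52
Equation: -3x - 5y + 4z = 52

-3x - 5y + 4z = 52


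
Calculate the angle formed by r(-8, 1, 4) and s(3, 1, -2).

r·s = (-8)·3 + 1·1 + 4·(-2) = -24 + 1 - 8 = -31
|r| = √((-8)² + 1² + 4²) = √81 ≈ 9
|s| = √(3² + 1² + (-2)²) = √14 ≈ 3.742
cos θ = (r·s)/(|r||s|) = -31/(9·3.742) ≈ -0.9206
θ = arccos(-0.9206) ≈ 157°

157°


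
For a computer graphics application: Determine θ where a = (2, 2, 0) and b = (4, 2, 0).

a·b = 2·4 + 2·2 + 0·0 = 8 + 4 + 0 = 12
|a| = √(2² + 2² + 0²) = √8 ≈ 2.828
|b| = √(4² + 2² + 0²) = √20 ≈ 4.472
cos θ = (a·b)/(|a||b|) = 12/(2.828·4.472) ≈ 0.9487
θ = arccos(0.9487) ≈ 18.43°

18.43°


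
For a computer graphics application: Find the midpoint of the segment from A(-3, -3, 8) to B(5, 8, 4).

M = ((x₁+x₂)/2, (y₁+y₂)/2, (z₁+z₂)/2)
  = ((-3 + 5)/2, (-3 + 8)/2, (8 + 4)/2)
  = (2/2, 5/2, 12/2)
  = (1, 2.5, 6)

(1, 2.5, 6)


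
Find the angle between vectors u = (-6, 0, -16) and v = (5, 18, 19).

u·v = (-6)·5 + 0·18 + (-16)·19 = -30 + 0 - 304 = -334
|u| = √((-6)² + 0² + (-16)²) = √292 ≈ 17.09
|v| = √(5² + 18² + 19²) = √710 ≈ 26.65
cos θ = (u·v)/(|u||v|) = -334/(17.09·26.65) ≈ -0.7335
θ = arccos(-0.7335) ≈ 137.2°

137.2°


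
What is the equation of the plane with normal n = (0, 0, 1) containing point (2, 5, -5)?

The plane through P with normal n = (a, b, c) satisfies n·(r - P) = 0,
i.e. ax + by + cz = a·x₀ + b·y₀ + c·z₀.
d = 0·2 + 0·5 + 1·(-5)
  = 0 + 0 - 5
  = -5
Equation: z = -5

z = -5


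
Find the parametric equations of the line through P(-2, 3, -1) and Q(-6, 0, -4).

Direction vector d = Q - P = (-6 + 2, 0 - 3, -4 + 1) = (-4, -3, -3)
Parametric form r = P + t·d:
x = -2 - 4t, y = 3 - 3t, z = -1 - 3t

x = -2 - 4t, y = 3 - 3t, z = -1 - 3t


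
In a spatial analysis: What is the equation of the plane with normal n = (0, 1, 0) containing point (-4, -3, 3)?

The plane through P with normal n = (a, b, c) satisfies n·(r - P) = 0,
i.e. ax + by + cz = a·x₀ + b·y₀ + c·z₀.
d = 0·(-4) + 1·(-3) + 0·3
  = 0 - 3 + 0
  = -3
Equation: y = -3

y = -3


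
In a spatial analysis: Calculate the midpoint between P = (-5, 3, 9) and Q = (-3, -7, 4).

M = ((x₁+x₂)/2, (y₁+y₂)/2, (z₁+z₂)/2)
  = ((-5 - 3)/2, (3 - 7)/2, (9 + 4)/2)
  = (-8/2, -4/2, 13/2)
  = (-4, -2, 6.5)

(-4, -2, 6.5)


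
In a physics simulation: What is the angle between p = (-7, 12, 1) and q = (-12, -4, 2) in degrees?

p·q = (-7)·(-12) + 12·(-4) + 1·2 = 84 - 48 + 2 = 38
|p| = √((-7)² + 12² + 1²) = √194 ≈ 13.93
|q| = √((-12)² + (-4)² + 2²) = √164 ≈ 12.81
cos θ = (p·q)/(|p||q|) = 38/(13.93·12.81) ≈ 0.213
θ = arccos(0.213) ≈ 77.7°

77.7°


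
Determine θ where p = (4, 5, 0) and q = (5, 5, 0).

p·q = 4·5 + 5·5 + 0·0 = 20 + 25 + 0 = 45
|p| = √(4² + 5² + 0²) = √41 ≈ 6.403
|q| = √(5² + 5² + 0²) = √50 ≈ 7.071
cos θ = (p·q)/(|p||q|) = 45/(6.403·7.071) ≈ 0.9939
θ = arccos(0.9939) ≈ 6.34°

6.34°


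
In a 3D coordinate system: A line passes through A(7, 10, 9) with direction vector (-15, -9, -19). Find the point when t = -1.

P(t) = A + t·d
  = (7 + (-15)·(-1), 10 + (-9)·(-1), 9 + (-19)·(-1))
  = (7 + 15, 10 + 9, 9 + 19)
  = (22, 19, 28)

(22, 19, 28)


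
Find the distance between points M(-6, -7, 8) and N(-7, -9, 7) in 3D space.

d = √[(x₂-x₁)² + (y₂-y₁)² + (z₂-z₁)²]
  = √[(-1)² + (-2)² + (-1)²]
  = √[1 + 4 + 1]
  = √6
  ≈ 2.449

2.449


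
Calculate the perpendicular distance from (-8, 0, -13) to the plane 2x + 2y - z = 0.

distance = |a·x₀ + b·y₀ + c·z₀ - d| / √(a² + b² + c²)
  = |2·(-8) + 2·0 + (-1)·(-13) - 0| / √(2² + 2² + (-1)²)
  = |-16 + 0 + 13 + 0| / √(4 + 4 + 1)
  = |-3| / √9
  = 3 / 3
  ≈ 1

1


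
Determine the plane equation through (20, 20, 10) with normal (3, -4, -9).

The plane through P with normal n = (a, b, c) satisfies n·(r - P) = 0,
i.e. ax + by + cz = a·x₀ + b·y₀ + c·z₀.
d = 3·20 + (-4)·20 + (-9)·10
  = 60 - 80 - 90
  = -110
Equation: 3x - 4y - 9z = -110

3x - 4y - 9z = -110


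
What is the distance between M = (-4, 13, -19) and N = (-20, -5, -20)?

d = √[(x₂-x₁)² + (y₂-y₁)² + (z₂-z₁)²]
  = √[(-16)² + (-18)² + (-1)²]
  = √[256 + 324 + 1]
  = √581
  ≈ 24.1

24.1


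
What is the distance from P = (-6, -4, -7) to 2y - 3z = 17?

distance = |a·x₀ + b·y₀ + c·z₀ - d| / √(a² + b² + c²)
  = |0·(-6) + 2·(-4) + (-3)·(-7) - 17| / √(0² + 2² + (-3)²)
  = |0 - 8 + 21 - 17| / √(0 + 4 + 9)
  = |-4| / √13
  = 4 / 3.606
  ≈ 1.109

1.109


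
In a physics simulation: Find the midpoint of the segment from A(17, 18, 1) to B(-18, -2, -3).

M = ((x₁+x₂)/2, (y₁+y₂)/2, (z₁+z₂)/2)
  = ((17 - 18)/2, (18 - 2)/2, (1 - 3)/2)
  = (-1/2, 16/2, -2/2)
  = (-0.5, 8, -1)

(-0.5, 8, -1)


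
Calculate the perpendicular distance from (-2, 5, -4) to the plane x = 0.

distance = |a·x₀ + b·y₀ + c·z₀ - d| / √(a² + b² + c²)
  = |1·(-2) + 0·5 + 0·(-4) - 0| / √(1² + 0² + 0²)
  = |-2 + 0 + 0 + 0| / √(1 + 0 + 0)
  = |-2| / √1
  = 2 / 1
  ≈ 2

2


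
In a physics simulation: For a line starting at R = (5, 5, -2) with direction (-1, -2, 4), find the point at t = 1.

P(t) = R + t·d
  = (5 + (-1)·1, 5 + (-2)·1, -2 + 4·1)
  = (5 - 1, 5 - 2, -2 + 4)
  = (4, 3, 2)

(4, 3, 2)


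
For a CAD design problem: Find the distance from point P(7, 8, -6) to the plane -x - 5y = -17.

distance = |a·x₀ + b·y₀ + c·z₀ - d| / √(a² + b² + c²)
  = |(-1)·7 + (-5)·8 + 0·(-6) - (-17)| / √((-1)² + (-5)² + 0²)
  = |-7 - 40 + 0 + 17| / √(1 + 25 + 0)
  = |-30| / √26
  = 30 / 5.099
  ≈ 5.883

5.883


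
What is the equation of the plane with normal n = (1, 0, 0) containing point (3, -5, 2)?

The plane through P with normal n = (a, b, c) satisfies n·(r - P) = 0,
i.e. ax + by + cz = a·x₀ + b·y₀ + c·z₀.
d = 1·3 + 0·(-5) + 0·2
  = 3 + 0 + 0
  = 3
Equation: x = 3

x = 3


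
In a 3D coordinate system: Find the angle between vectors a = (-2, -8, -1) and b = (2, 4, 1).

a·b = (-2)·2 + (-8)·4 + (-1)·1 = -4 - 32 - 1 = -37
|a| = √((-2)² + (-8)² + (-1)²) = √69 ≈ 8.307
|b| = √(2² + 4² + 1²) = √21 ≈ 4.583
cos θ = (a·b)/(|a||b|) = -37/(8.307·4.583) ≈ -0.972
θ = arccos(-0.972) ≈ 166.4°

166.4°


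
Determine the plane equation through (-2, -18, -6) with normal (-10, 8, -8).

The plane through P with normal n = (a, b, c) satisfies n·(r - P) = 0,
i.e. ax + by + cz = a·x₀ + b·y₀ + c·z₀.
d = (-10)·(-2) + 8·(-18) + (-8)·(-6)
  = 20 - 144 + 48
  = -76
Equation: -10x + 8y - 8z = -76

-10x + 8y - 8z = -76
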